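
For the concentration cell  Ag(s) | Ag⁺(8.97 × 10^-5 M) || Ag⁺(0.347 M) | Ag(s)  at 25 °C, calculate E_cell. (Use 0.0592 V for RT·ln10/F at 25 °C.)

Both half-cells are Ag⁺/Ag, so E°_cell = 0. The concentrated side is the cathode; the cell reaction moves Ag⁺ from high to low concentration with n = 1.
Q = [Ag⁺]_dilute/[Ag⁺]_conc = 8.97 × 10^-5/0.347 = 2.59 × 10^-4.
E = 0 − (0.0592/1) log Q = −(0.0592/1)(-3.588) = 0.2124 V.

0.21 V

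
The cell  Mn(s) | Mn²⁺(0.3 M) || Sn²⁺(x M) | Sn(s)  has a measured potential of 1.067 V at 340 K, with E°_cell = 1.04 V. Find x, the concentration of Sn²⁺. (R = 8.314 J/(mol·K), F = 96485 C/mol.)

1.9 M

From the Nernst equation, ln Q = nF(E° − E)/RT = 2×96485×(1.04 − 1.067)/(8.314×340) = -1.843, so Q = 0.158.
With Q = [Mn²⁺]/[Sn²⁺] and the known concentrations, [Sn²⁺] in the denominator gives [Sn²⁺] = 1.9 M.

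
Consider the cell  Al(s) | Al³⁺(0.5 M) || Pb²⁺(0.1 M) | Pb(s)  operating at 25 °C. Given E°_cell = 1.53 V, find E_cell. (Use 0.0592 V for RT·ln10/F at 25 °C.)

1.51 V

Balancing electrons gives n = 6; the reaction quotient is Q = [Al³⁺]^2/[Pb²⁺]^3 = 250.
At 25 °C, E = E° − (0.0592/n) log Q = 1.53 − (0.0592/6)(2.398) = 1.530 − 0.024 = 1.506 V.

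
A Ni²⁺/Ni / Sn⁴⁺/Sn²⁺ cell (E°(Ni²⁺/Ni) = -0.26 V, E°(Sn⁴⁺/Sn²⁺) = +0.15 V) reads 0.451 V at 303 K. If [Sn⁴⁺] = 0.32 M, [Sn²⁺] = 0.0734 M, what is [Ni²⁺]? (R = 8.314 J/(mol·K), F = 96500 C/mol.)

From the Nernst equation, ln Q = nF(E° − E)/RT = 2×96500×(0.41 − 0.451)/(8.314×303) = -3.141, so Q = 0.0432.
With Q = [Ni²⁺]·[Sn²⁺]/[Sn⁴⁺] and the known concentrations, [Ni²⁺] in the numerator gives [Ni²⁺] = 0.19 M.

0.19 M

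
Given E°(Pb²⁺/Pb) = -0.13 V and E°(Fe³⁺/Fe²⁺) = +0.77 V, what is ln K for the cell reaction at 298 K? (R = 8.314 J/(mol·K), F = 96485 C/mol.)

E°_cell = +0.77 − (-0.13) = 0.90 V, with n = 2 electrons transferred.
At equilibrium E = 0, so the Nernst equation gives ln K = nFE°/RT = (2)(96485)(0.90)/((8.314)(298)) = 70.10.

ln K = 70.1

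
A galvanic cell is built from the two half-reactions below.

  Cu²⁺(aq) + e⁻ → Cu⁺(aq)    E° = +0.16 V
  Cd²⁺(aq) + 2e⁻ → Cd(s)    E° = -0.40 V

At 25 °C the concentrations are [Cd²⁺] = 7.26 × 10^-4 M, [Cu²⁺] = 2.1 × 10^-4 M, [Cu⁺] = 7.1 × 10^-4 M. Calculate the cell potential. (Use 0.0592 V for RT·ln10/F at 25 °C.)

The Cu²⁺/Cu⁺ couple has the higher reduction potential and acts as the cathode, so E°_cell = +0.16 − (-0.40) = 0.56 V.
Balancing electrons gives n = 2; the reaction quotient is Q = [Cd²⁺]·[Cu⁺]^2/[Cu²⁺]^2 = 0.00830.
At 25 °C, E = E° − (0.0592/n) log Q = 0.56 − (0.0592/2)(-2.081) = 0.560 + 0.062 = 0.622 V.

0.622 V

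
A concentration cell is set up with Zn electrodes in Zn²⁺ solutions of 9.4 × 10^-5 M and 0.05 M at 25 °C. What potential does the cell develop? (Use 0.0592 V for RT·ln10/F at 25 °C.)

Both half-cells are Zn²⁺/Zn, so E°_cell = 0. The concentrated side is the cathode; the cell reaction moves Zn²⁺ from high to low concentration with n = 2.
Q = [Zn²⁺]_dilute/[Zn²⁺]_conc = 9.4 × 10^-5/0.05 = 0.00188.
E = 0 − (0.0592/2) log Q = −(0.0592/2)(-2.726) = 0.0807 V.

0.081 V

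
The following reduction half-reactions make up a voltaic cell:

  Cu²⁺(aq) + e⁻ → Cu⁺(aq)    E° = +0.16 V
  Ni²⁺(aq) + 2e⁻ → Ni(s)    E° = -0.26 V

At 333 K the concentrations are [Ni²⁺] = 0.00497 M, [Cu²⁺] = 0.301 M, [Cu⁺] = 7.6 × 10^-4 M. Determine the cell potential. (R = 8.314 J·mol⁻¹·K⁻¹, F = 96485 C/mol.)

The Cu²⁺/Cu⁺ couple has the higher reduction potential and acts as the cathode, so E°_cell = +0.16 − (-0.26) = 0.42 V.
Balancing electrons gives n = 2; the reaction quotient is Q = [Ni²⁺]·[Cu⁺]^2/[Cu²⁺]^2 = 3.17 × 10^-8.
E = E° − (RT/nF) ln Q = 0.42 − (8.314×333)/(2×96485) × (-17.267) = 0.420 + 0.248 = 0.668 V.

0.668 V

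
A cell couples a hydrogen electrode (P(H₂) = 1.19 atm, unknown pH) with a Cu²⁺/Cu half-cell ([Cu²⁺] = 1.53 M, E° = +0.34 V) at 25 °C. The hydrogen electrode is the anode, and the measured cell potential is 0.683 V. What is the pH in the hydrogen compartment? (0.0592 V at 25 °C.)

E°_cell = 0.34 V and n = 2.
log Q = n(E° − E)/0.0592 = 2×(0.34 − 0.683)/0.0592 = -11.588.
With Q = [H⁺]^2 / ([Cu²⁺]·P(H₂)), solving for [H⁺] gives log[H⁺] = -5.664, so pH = 5.66.

pH = 5.66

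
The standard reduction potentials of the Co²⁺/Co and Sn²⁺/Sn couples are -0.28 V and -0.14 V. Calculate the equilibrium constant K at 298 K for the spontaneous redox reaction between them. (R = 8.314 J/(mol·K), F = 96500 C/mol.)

E°_cell = -0.14 − (-0.28) = 0.14 V, with n = 2 electrons transferred.
At equilibrium E = 0, so the Nernst equation gives ln K = nFE°/RT = (2)(96500)(0.14)/((8.314)(298)) = 10.91.
K = e^10.91 = 5.4 × 10^4.

5.4 × 10^4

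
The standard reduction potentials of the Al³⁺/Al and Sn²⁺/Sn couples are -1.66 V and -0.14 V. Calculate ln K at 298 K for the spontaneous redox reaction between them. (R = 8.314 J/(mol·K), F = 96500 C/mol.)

E°_cell = -0.14 − (-1.66) = 1.52 V, with n = 6 electrons transferred.
At equilibrium E = 0, so the Nernst equation gives ln K = nFE°/RT = (6)(96500)(1.52)/((8.314)(298)) = 355.22.

ln K = 355.2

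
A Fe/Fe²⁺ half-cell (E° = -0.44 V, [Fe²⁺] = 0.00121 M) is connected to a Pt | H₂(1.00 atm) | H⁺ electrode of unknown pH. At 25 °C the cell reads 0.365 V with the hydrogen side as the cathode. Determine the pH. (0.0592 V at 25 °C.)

pH = 2.73

E°_cell = 0.44 V and n = 2.
log Q = n(E° − E)/0.0592 = 2×(0.44 − 0.365)/0.0592 = 2.534.
With Q = [Fe²⁺]·P(H₂) / [H⁺]^2, solving for [H⁺] gives log[H⁺] = -2.725, so pH = 2.73.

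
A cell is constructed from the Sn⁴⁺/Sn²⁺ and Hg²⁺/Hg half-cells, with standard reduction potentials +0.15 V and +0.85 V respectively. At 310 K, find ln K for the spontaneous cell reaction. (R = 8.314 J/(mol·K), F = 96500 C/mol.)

E°_cell = +0.85 − (+0.15) = 0.70 V, with n = 2 electrons transferred.
At equilibrium E = 0, so the Nernst equation gives ln K = nFE°/RT = (2)(96500)(0.70)/((8.314)(310)) = 52.42.

ln K = 52.4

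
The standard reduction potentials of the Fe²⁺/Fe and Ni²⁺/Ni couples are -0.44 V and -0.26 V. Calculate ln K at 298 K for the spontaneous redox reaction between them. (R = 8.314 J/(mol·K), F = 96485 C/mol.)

ln K = 14.0

E°_cell = -0.26 − (-0.44) = 0.18 V, with n = 2 electrons transferred.
At equilibrium E = 0, so the Nernst equation gives ln K = nFE°/RT = (2)(96485)(0.18)/((8.314)(298)) = 14.02.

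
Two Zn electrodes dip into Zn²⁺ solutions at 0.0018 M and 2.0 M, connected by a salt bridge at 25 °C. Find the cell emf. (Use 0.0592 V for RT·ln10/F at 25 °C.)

Both half-cells are Zn²⁺/Zn, so E°_cell = 0. The concentrated side is the cathode; the cell reaction moves Zn²⁺ from high to low concentration with n = 2.
Q = [Zn²⁺]_dilute/[Zn²⁺]_conc = 0.0018/2.0 = 9 × 10^-4.
E = 0 − (0.0592/2) log Q = −(0.0592/2)(-3.046) = 0.0902 V.

0.090 V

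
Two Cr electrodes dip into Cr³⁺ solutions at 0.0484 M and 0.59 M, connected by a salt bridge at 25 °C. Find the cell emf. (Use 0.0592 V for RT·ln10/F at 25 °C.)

Both half-cells are Cr³⁺/Cr, so E°_cell = 0. The concentrated side is the cathode; the cell reaction moves Cr³⁺ from high to low concentration with n = 3.
Q = [Cr³⁺]_dilute/[Cr³⁺]_conc = 0.0484/0.59 = 0.0820.
E = 0 − (0.0592/3) log Q = −(0.0592/3)(-1.086) = 0.0214 V.

0.021 V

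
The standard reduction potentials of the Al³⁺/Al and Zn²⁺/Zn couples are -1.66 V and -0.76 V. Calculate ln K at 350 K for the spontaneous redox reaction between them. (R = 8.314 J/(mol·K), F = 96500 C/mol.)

E°_cell = -0.76 − (-1.66) = 0.90 V, with n = 6 electrons transferred.
At equilibrium E = 0, so the Nernst equation gives ln K = nFE°/RT = (6)(96500)(0.90)/((8.314)(350)) = 179.08.

ln K = 179.1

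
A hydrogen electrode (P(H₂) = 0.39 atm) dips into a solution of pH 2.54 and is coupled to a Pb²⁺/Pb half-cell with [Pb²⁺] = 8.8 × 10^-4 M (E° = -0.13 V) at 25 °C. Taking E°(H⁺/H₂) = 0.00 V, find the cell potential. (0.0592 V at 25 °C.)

The hydrogen couple is the cathode, so E°_cell = 0.13 V; n = 2.
[H⁺] = 10^(−2.54) = 0.0029 M, and Q = [Pb²⁺]·P(H₂) / [H⁺]^2 = 41.3.
E = E° − (0.0592/2) log Q = 0.13 − (0.0592/2)(1.616) = 0.082 V.

0.082 V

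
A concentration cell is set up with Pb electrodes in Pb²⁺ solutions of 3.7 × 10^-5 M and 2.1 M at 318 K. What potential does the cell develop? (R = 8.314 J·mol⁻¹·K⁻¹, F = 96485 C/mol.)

Both half-cells are Pb²⁺/Pb, so E°_cell = 0. The concentrated side is the cathode; the cell reaction moves Pb²⁺ from high to low concentration with n = 2.
Q = [Pb²⁺]_dilute/[Pb²⁺]_conc = 3.7 × 10^-5/2.1 = 1.76 × 10^-5.
E = 0 − (RT/nF) ln Q = −((8.314×318)/(2×96485))(-10.947) = 0.1500 V.

0.15 V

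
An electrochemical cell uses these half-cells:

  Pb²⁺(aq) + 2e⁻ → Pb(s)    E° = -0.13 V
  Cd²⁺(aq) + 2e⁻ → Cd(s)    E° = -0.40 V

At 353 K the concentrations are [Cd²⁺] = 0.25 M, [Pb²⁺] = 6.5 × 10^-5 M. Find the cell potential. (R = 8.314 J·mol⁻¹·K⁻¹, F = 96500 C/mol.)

0.144 V

The Pb²⁺/Pb couple has the higher reduction potential and acts as the cathode, so E°_cell = -0.13 − (-0.40) = 0.27 V.
Balancing electrons gives n = 2; the reaction quotient is Q = [Cd²⁺]/[Pb²⁺] = 3850.
E = E° − (RT/nF) ln Q = 0.27 − (8.314×353)/(2×96500) × (8.255) = 0.270 − 0.126 = 0.144 V.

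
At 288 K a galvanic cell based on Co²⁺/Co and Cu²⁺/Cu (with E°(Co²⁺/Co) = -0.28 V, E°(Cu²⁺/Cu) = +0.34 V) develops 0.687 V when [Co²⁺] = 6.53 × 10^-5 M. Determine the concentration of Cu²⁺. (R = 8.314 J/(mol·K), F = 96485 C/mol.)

From the Nernst equation, ln Q = nF(E° − E)/RT = 2×96485×(0.62 − 0.687)/(8.314×288) = -5.400, so Q = 0.00452.
With Q = [Co²⁺]/[Cu²⁺] and the known concentrations, [Cu²⁺] in the denominator gives [Cu²⁺] = 0.014 M.

0.014 M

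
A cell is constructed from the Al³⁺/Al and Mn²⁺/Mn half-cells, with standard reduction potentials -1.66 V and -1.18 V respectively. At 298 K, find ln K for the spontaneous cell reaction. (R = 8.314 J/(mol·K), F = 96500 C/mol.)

E°_cell = -1.18 − (-1.66) = 0.48 V, with n = 6 electrons transferred.
At equilibrium E = 0, so the Nernst equation gives ln K = nFE°/RT = (6)(96500)(0.48)/((8.314)(298)) = 112.17.

ln K = 112.2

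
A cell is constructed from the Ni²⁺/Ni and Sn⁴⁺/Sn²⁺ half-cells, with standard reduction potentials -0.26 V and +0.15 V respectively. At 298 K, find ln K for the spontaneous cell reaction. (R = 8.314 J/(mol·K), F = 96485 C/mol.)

ln K = 31.9

E°_cell = +0.15 − (-0.26) = 0.41 V, with n = 2 electrons transferred.
At equilibrium E = 0, so the Nernst equation gives ln K = nFE°/RT = (2)(96485)(0.41)/((8.314)(298)) = 31.93.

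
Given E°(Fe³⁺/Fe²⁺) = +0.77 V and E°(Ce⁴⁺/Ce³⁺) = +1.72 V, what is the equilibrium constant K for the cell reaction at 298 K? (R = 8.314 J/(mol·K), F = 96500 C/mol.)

1.2 × 10^16

E°_cell = +1.72 − (+0.77) = 0.95 V, with n = 1 electron transferred.
At equilibrium E = 0, so the Nernst equation gives ln K = nFE°/RT = (1)(96500)(0.95)/((8.314)(298)) = 37.00.
K = e^37.00 = 1.2 × 10^16.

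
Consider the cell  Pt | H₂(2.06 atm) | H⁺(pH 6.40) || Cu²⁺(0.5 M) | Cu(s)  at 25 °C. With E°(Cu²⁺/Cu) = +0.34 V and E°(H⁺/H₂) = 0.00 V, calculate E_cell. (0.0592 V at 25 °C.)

The Cu²⁺/Cu couple is the cathode, so E°_cell = 0.34 V; n = 2.
[H⁺] = 10^(−6.40) = 4 × 10^-7 M, and Q = [H⁺]^2 / ([Cu²⁺]·P(H₂)) = 1.54 × 10^-13.
E = E° − (0.0592/2) log Q = 0.34 − (0.0592/2)(-12.813) = 0.719 V.

0.72 V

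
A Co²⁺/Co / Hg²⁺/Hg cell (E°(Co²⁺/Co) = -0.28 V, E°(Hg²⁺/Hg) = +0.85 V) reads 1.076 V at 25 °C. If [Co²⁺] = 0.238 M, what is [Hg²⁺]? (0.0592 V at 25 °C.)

From the Nernst equation, log Q = n(E° − E)/0.0592 = 2(1.13 − 1.076)/0.0592 = 1.824, so Q = 66.7.
With Q = [Co²⁺]/[Hg²⁺] and the known concentrations, [Hg²⁺] in the denominator gives [Hg²⁺] = 0.0036 M.

0.0036 M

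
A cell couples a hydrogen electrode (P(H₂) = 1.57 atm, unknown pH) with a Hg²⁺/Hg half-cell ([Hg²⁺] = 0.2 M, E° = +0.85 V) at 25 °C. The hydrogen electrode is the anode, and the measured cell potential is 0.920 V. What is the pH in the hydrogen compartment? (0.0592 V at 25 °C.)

E°_cell = 0.85 V and n = 2.
log Q = n(E° − E)/0.0592 = 2×(0.85 − 0.920)/0.0592 = -2.365.
With Q = [H⁺]^2 / ([Hg²⁺]·P(H₂)), solving for [H⁺] gives log[H⁺] = -1.434, so pH = 1.43.

pH = 1.43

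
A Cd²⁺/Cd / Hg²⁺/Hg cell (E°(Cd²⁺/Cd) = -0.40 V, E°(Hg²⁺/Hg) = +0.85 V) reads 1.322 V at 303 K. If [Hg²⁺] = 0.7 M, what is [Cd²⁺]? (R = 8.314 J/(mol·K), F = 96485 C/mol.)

0.0028 M

From the Nernst equation, ln Q = nF(E° − E)/RT = 2×96485×(1.25 − 1.322)/(8.314×303) = -5.515, so Q = 0.00402.
With Q = [Cd²⁺]/[Hg²⁺] and the known concentrations, [Cd²⁺] in the numerator gives [Cd²⁺] = 0.0028 M.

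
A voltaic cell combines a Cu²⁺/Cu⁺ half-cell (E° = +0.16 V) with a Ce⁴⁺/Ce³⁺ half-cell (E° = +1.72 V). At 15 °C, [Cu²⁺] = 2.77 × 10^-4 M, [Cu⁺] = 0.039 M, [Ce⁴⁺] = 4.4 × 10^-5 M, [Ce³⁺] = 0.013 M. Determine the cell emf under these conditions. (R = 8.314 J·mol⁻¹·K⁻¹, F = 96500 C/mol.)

The Ce⁴⁺/Ce³⁺ couple has the higher reduction potential and acts as the cathode, so E°_cell = +1.72 − (+0.16) = 1.56 V.
Balancing electrons gives n = 1; the reaction quotient is Q = [Cu²⁺]·[Ce³⁺]/([Cu⁺]·[Ce⁴⁺]) = 2.10.
E = E° − (RT/nF) ln Q = 1.56 − (8.314×288)/(1×96500) × (0.741) = 1.560 − 0.018 = 1.542 V.

1.54 V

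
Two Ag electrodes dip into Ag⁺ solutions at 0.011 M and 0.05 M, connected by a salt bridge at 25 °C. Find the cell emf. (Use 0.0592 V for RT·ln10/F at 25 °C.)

Both half-cells are Ag⁺/Ag, so E°_cell = 0. The concentrated side is the cathode; the cell reaction moves Ag⁺ from high to low concentration with n = 1.
Q = [Ag⁺]_dilute/[Ag⁺]_conc = 0.011/0.05 = 0.220.
E = 0 − (0.0592/1) log Q = −(0.0592/1)(-0.658) = 0.0390 V.

0.039 V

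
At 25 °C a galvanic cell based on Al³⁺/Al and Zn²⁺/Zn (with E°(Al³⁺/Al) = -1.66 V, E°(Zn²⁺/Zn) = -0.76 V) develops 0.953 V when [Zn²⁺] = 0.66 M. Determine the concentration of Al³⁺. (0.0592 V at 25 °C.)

0.0011 M

From the Nernst equation, log Q = n(E° − E)/0.0592 = 6(0.90 − 0.953)/0.0592 = -5.372, so Q = 4.25 × 10^-6.
With Q = [Al³⁺]^2/[Zn²⁺]^3 and the known concentrations, [Al³⁺]^2 in the numerator gives [Al³⁺] = 0.0011 M.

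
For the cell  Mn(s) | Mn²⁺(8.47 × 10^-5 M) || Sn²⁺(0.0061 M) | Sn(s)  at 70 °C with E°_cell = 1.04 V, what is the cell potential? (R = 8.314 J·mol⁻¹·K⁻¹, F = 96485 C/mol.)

1.10 V

Balancing electrons gives n = 2; the reaction quotient is Q = [Mn²⁺]/[Sn²⁺] = 0.0139.
E = E° − (RT/nF) ln Q = 1.04 − (8.314×343)/(2×96485) × (-4.277) = 1.040 + 0.063 = 1.103 V.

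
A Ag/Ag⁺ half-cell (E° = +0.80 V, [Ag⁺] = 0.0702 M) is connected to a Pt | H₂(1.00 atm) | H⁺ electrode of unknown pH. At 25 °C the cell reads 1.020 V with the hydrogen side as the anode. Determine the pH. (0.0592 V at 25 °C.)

E°_cell = 0.80 V and n = 2.
log Q = n(E° − E)/0.0592 = 2×(0.80 − 1.020)/0.0592 = -7.432.
With Q = [H⁺]^2 / ([Ag⁺]^2·P(H₂)), solving for [H⁺] gives log[H⁺] = -4.870, so pH = 4.87.

pH = 4.87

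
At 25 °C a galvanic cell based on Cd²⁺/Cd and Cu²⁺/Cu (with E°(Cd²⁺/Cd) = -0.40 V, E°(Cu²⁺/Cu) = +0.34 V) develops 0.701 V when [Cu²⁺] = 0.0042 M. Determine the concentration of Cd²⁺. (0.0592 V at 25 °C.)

From the Nernst equation, log Q = n(E° − E)/0.0592 = 2(0.74 − 0.701)/0.0592 = 1.318, so Q = 20.8.
With Q = [Cd²⁺]/[Cu²⁺] and the known concentrations, [Cd²⁺] in the numerator gives [Cd²⁺] = 0.087 M.

0.087 M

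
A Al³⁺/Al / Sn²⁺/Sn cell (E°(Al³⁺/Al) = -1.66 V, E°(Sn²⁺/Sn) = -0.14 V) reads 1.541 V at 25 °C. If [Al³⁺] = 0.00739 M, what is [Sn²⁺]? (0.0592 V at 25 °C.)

0.19 M

From the Nernst equation, log Q = n(E° − E)/0.0592 = 6(1.52 − 1.541)/0.0592 = -2.128, so Q = 0.00744.
With Q = [Al³⁺]^2/[Sn²⁺]^3 and the known concentrations, [Sn²⁺]^3 in the denominator gives [Sn²⁺] = 0.19 M.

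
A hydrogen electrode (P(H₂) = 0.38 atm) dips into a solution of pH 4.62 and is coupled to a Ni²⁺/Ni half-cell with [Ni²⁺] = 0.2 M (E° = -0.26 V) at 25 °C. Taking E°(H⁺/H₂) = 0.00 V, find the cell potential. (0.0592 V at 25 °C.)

The hydrogen couple is the cathode, so E°_cell = 0.26 V; n = 2.
[H⁺] = 10^(−4.62) = 2.4 × 10^-5 M, and Q = [Ni²⁺]·P(H₂) / [H⁺]^2 = 1.32 × 10^8.
E = E° − (0.0592/2) log Q = 0.26 − (0.0592/2)(8.121) = 0.020 V.

0.020 V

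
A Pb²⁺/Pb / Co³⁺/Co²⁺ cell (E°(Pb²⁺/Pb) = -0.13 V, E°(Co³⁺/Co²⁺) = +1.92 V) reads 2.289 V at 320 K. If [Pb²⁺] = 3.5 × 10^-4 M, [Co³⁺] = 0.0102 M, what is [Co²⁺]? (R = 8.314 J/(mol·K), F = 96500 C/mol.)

From the Nernst equation, ln Q = nF(E° − E)/RT = 2×96500×(2.05 − 2.289)/(8.314×320) = -17.338, so Q = 2.95 × 10^-8.
With Q = [Pb²⁺]·[Co²⁺]^2/[Co³⁺]^2 and the known concentrations, [Co²⁺]^2 in the numerator gives [Co²⁺] = 9.4 × 10^-5 M.

9.4 × 10^-5 M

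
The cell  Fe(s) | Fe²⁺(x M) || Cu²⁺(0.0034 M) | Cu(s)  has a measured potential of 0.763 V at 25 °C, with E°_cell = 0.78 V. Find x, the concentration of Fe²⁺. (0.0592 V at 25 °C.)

0.013 M

From the Nernst equation, log Q = n(E° − E)/0.0592 = 2(0.78 − 0.763)/0.0592 = 0.574, so Q = 3.75.
With Q = [Fe²⁺]/[Cu²⁺] and the known concentrations, [Fe²⁺] in the numerator gives [Fe²⁺] = 0.013 M.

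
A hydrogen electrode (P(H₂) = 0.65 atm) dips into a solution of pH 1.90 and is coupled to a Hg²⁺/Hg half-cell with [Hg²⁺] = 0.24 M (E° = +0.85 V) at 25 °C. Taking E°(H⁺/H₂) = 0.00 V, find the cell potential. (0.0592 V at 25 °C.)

The Hg²⁺/Hg couple is the cathode, so E°_cell = 0.85 V; n = 2.
[H⁺] = 10^(−1.90) = 0.013 M, and Q = [H⁺]^2 / ([Hg²⁺]·P(H₂)) = 0.00102.
E = E° − (0.0592/2) log Q = 0.85 − (0.0592/2)(-2.993) = 0.939 V.

0.94 V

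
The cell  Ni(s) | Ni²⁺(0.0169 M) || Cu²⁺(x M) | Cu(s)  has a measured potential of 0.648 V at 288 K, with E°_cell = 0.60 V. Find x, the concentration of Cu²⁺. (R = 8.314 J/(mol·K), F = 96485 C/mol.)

0.81 M

From the Nernst equation, ln Q = nF(E° − E)/RT = 2×96485×(0.60 − 0.648)/(8.314×288) = -3.868, so Q = 0.0209.
With Q = [Ni²⁺]/[Cu²⁺] and the known concentrations, [Cu²⁺] in the denominator gives [Cu²⁺] = 0.81 M.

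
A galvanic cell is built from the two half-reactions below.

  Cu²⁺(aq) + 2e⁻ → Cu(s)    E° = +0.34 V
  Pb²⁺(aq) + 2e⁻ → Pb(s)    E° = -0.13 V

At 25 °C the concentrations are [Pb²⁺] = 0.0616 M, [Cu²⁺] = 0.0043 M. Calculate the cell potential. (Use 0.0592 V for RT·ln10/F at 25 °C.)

The Cu²⁺/Cu couple has the higher reduction potential and acts as the cathode, so E°_cell = +0.34 − (-0.13) = 0.47 V.
Balancing electrons gives n = 2; the reaction quotient is Q = [Pb²⁺]/[Cu²⁺] = 14.3.
At 25 °C, E = E° − (0.0592/n) log Q = 0.47 − (0.0592/2)(1.156) = 0.470 − 0.034 = 0.436 V.

0.436 V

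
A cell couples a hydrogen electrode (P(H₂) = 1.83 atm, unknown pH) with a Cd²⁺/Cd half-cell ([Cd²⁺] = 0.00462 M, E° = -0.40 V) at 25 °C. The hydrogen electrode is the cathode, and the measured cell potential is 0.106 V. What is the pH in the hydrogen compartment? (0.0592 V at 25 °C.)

E°_cell = 0.40 V and n = 2.
log Q = n(E° − E)/0.0592 = 2×(0.40 − 0.106)/0.0592 = 9.932.
With Q = [Cd²⁺]·P(H₂) / [H⁺]^2, solving for [H⁺] gives log[H⁺] = -6.003, so pH = 6.00.

pH = 6.00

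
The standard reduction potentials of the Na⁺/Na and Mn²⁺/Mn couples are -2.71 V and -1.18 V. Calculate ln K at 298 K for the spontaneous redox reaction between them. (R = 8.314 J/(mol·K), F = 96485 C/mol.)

ln K = 119.2

E°_cell = -1.18 − (-2.71) = 1.53 V, with n = 2 electrons transferred.
At equilibrium E = 0, so the Nernst equation gives ln K = nFE°/RT = (2)(96485)(1.53)/((8.314)(298)) = 119.17.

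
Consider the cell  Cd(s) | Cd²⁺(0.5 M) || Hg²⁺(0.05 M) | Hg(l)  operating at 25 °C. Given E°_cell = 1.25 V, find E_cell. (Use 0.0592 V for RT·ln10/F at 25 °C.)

Balancing electrons gives n = 2; the reaction quotient is Q = [Cd²⁺]/[Hg²⁺] = 10.0.
At 25 °C, E = E° − (0.0592/n) log Q = 1.25 − (0.0592/2)(1.000) = 1.250 − 0.030 = 1.220 V.

1.22 V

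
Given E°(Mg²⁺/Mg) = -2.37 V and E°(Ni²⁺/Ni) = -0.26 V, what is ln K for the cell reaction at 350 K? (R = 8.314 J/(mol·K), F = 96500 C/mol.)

E°_cell = -0.26 − (-2.37) = 2.11 V, with n = 2 electrons transferred.
At equilibrium E = 0, so the Nernst equation gives ln K = nFE°/RT = (2)(96500)(2.11)/((8.314)(350)) = 139.95.

ln K = 139.9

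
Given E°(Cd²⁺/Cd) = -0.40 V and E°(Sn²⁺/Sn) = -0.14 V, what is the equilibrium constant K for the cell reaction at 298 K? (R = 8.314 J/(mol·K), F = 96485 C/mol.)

6.2 × 10^8

E°_cell = -0.14 − (-0.40) = 0.26 V, with n = 2 electrons transferred.
At equilibrium E = 0, so the Nernst equation gives ln K = nFE°/RT = (2)(96485)(0.26)/((8.314)(298)) = 20.25.
K = e^20.25 = 6.2 × 10^8.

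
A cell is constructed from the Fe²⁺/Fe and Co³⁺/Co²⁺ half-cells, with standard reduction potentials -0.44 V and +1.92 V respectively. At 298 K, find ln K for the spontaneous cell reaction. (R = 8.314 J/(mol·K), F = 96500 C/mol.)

ln K = 183.8

E°_cell = +1.92 − (-0.44) = 2.36 V, with n = 2 electrons transferred.
At equilibrium E = 0, so the Nernst equation gives ln K = nFE°/RT = (2)(96500)(2.36)/((8.314)(298)) = 183.84.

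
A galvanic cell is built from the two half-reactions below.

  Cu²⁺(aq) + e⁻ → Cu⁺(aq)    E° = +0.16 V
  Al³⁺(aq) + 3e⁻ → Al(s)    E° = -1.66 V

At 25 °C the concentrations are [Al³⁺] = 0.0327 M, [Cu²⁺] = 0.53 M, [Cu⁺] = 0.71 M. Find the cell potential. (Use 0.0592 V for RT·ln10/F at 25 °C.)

1.84 V

The Cu²⁺/Cu⁺ couple has the higher reduction potential and acts as the cathode, so E°_cell = +0.16 − (-1.66) = 1.82 V.
Balancing electrons gives n = 3; the reaction quotient is Q = [Al³⁺]·[Cu⁺]^3/[Cu²⁺]^3 = 0.0786.
At 25 °C, E = E° − (0.0592/n) log Q = 1.82 − (0.0592/3)(-1.105) = 1.820 + 0.022 = 1.842 V.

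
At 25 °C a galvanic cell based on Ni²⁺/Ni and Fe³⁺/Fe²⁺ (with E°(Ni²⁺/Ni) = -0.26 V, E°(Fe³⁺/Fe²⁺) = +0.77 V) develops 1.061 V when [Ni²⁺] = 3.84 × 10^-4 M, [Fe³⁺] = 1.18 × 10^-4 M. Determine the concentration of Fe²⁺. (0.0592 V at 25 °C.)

0.0018 M

From the Nernst equation, log Q = n(E° − E)/0.0592 = 2(1.03 − 1.061)/0.0592 = -1.047, so Q = 0.0897.
With Q = [Ni²⁺]·[Fe²⁺]^2/[Fe³⁺]^2 and the known concentrations, [Fe²⁺]^2 in the numerator gives [Fe²⁺] = 0.0018 M.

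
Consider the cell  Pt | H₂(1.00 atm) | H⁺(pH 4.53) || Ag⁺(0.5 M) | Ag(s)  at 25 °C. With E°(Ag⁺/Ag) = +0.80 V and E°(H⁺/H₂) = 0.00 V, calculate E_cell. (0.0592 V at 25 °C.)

The Ag⁺/Ag couple is the cathode, so E°_cell = 0.80 V; n = 2.
[H⁺] = 10^(−4.53) = 3 × 10^-5 M, and Q = [H⁺]^2 / ([Ag⁺]^2·P(H₂)) = 3.48 × 10^-9.
E = E° − (0.0592/2) log Q = 0.80 − (0.0592/2)(-8.458) = 1.050 V.

1.05 V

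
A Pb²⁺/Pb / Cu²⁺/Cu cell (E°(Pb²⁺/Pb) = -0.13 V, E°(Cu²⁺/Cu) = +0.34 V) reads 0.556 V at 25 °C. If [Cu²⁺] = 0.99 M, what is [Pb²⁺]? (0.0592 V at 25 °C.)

From the Nernst equation, log Q = n(E° − E)/0.0592 = 2(0.47 − 0.556)/0.0592 = -2.905, so Q = 0.00124.
With Q = [Pb²⁺]/[Cu²⁺] and the known concentrations, [Pb²⁺] in the numerator gives [Pb²⁺] = 0.0012 M.

0.0012 M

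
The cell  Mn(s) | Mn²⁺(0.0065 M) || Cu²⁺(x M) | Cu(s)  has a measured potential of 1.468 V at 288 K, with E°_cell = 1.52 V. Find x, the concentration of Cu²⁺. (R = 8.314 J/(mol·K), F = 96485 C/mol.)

From the Nernst equation, ln Q = nF(E° − E)/RT = 2×96485×(1.52 − 1.468)/(8.314×288) = 4.191, so Q = 66.1.
With Q = [Mn²⁺]/[Cu²⁺] and the known concentrations, [Cu²⁺] in the denominator gives [Cu²⁺] = 9.8 × 10^-5 M.

9.8 × 10^-5 M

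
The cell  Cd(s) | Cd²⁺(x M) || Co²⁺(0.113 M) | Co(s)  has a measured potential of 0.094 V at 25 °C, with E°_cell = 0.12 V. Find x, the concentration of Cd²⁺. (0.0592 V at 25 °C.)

0.85 M

From the Nernst equation, log Q = n(E° − E)/0.0592 = 2(0.12 − 0.094)/0.0592 = 0.878, so Q = 7.56.
With Q = [Cd²⁺]/[Co²⁺] and the known concentrations, [Cd²⁺] in the numerator gives [Cd²⁺] = 0.85 M.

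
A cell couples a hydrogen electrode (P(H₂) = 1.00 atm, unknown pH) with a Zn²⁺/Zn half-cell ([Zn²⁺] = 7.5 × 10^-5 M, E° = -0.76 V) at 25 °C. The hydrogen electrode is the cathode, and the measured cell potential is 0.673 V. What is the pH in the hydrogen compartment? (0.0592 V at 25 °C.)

E°_cell = 0.76 V and n = 2.
log Q = n(E° − E)/0.0592 = 2×(0.76 − 0.673)/0.0592 = 2.939.
With Q = [Zn²⁺]·P(H₂) / [H⁺]^2, solving for [H⁺] gives log[H⁺] = -3.532, so pH = 3.53.

pH = 3.53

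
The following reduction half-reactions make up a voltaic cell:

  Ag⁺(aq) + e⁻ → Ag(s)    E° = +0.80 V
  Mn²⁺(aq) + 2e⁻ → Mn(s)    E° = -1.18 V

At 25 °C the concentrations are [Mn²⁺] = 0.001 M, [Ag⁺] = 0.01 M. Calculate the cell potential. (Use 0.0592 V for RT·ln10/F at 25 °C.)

The Ag⁺/Ag couple has the higher reduction potential and acts as the cathode, so E°_cell = +0.80 − (-1.18) = 1.98 V.
Balancing electrons gives n = 2; the reaction quotient is Q = [Mn²⁺]/[Ag⁺]^2 = 10.0.
At 25 °C, E = E° − (0.0592/n) log Q = 1.98 − (0.0592/2)(1.000) = 1.980 − 0.030 = 1.950 V.

1.95 V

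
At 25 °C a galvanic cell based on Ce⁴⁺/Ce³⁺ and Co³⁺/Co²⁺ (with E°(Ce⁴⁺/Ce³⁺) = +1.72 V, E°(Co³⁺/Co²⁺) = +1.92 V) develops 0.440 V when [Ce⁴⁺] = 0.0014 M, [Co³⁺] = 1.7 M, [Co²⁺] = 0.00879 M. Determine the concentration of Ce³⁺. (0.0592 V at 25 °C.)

0.082 M

From the Nernst equation, log Q = n(E° − E)/0.0592 = 1(0.20 − 0.440)/0.0592 = -4.054, so Q = 8.83 × 10^-5.
With Q = [Ce⁴⁺]·[Co²⁺]/([Ce³⁺]·[Co³⁺]) and the known concentrations, [Ce³⁺] in the denominator gives [Ce³⁺] = 0.082 M.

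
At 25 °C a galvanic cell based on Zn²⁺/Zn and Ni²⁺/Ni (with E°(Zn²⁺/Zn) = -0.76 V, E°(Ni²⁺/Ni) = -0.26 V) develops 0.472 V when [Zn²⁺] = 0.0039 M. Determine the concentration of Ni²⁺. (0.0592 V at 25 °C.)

From the Nernst equation, log Q = n(E° − E)/0.0592 = 2(0.50 − 0.472)/0.0592 = 0.946, so Q = 8.83.
With Q = [Zn²⁺]/[Ni²⁺] and the known concentrations, [Ni²⁺] in the denominator gives [Ni²⁺] = 4.4 × 10^-4 M.

4.4 × 10^-4 M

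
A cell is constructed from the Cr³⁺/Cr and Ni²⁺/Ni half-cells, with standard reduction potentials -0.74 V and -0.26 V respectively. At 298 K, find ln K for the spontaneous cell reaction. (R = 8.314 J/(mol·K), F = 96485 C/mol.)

ln K = 112.2

E°_cell = -0.26 − (-0.74) = 0.48 V, with n = 6 electrons transferred.
At equilibrium E = 0, so the Nernst equation gives ln K = nFE°/RT = (6)(96485)(0.48)/((8.314)(298)) = 112.16.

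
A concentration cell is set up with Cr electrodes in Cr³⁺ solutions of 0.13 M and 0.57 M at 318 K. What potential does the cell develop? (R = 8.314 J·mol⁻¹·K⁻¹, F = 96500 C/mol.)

0.013 V

Both half-cells are Cr³⁺/Cr, so E°_cell = 0. The concentrated side is the cathode; the cell reaction moves Cr³⁺ from high to low concentration with n = 3.
Q = [Cr³⁺]_dilute/[Cr³⁺]_conc = 0.13/0.57 = 0.228.
E = 0 − (RT/nF) ln Q = −((8.314×318)/(3×96500))(-1.478) = 0.0135 V.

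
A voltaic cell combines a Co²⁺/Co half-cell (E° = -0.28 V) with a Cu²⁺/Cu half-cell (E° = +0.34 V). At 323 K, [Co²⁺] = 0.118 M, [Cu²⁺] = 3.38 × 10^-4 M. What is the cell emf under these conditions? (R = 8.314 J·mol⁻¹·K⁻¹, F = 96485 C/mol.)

0.539 V

The Cu²⁺/Cu couple has the higher reduction potential and acts as the cathode, so E°_cell = +0.34 − (-0.28) = 0.62 V.
Balancing electrons gives n = 2; the reaction quotient is Q = [Co²⁺]/[Cu²⁺] = 349.
E = E° − (RT/nF) ln Q = 0.62 − (8.314×323)/(2×96485) × (5.855) = 0.620 − 0.081 = 0.539 V.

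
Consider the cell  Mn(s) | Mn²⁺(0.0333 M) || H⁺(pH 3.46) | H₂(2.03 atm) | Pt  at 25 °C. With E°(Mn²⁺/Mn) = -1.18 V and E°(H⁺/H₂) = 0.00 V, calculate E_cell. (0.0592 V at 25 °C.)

1.01 V

The hydrogen couple is the cathode, so E°_cell = 1.18 V; n = 2.
[H⁺] = 10^(−3.46) = 3.5 × 10^-4 M, and Q = [Mn²⁺]·P(H₂) / [H⁺]^2 = 5.62 × 10^5.
E = E° − (0.0592/2) log Q = 1.18 − (0.0592/2)(5.750) = 1.010 V.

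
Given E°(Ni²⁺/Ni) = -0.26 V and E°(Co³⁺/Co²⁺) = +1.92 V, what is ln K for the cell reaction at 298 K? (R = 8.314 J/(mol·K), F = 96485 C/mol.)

E°_cell = +1.92 − (-0.26) = 2.18 V, with n = 2 electrons transferred.
At equilibrium E = 0, so the Nernst equation gives ln K = nFE°/RT = (2)(96485)(2.18)/((8.314)(298)) = 169.79.

ln K = 169.8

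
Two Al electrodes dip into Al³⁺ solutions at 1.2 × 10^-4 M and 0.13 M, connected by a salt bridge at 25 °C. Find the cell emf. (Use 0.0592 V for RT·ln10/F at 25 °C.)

0.060 V

Both half-cells are Al³⁺/Al, so E°_cell = 0. The concentrated side is the cathode; the cell reaction moves Al³⁺ from high to low concentration with n = 3.
Q = [Al³⁺]_dilute/[Al³⁺]_conc = 1.2 × 10^-4/0.13 = 9.23 × 10^-4.
E = 0 − (0.0592/3) log Q = −(0.0592/3)(-3.035) = 0.0599 V.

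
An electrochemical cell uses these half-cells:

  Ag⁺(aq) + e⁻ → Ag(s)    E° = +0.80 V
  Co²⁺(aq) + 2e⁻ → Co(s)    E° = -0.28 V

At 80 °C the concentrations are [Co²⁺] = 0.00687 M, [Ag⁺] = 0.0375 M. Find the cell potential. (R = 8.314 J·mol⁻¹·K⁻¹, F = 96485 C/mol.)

1.06 V

The Ag⁺/Ag couple has the higher reduction potential and acts as the cathode, so E°_cell = +0.80 − (-0.28) = 1.08 V.
Balancing electrons gives n = 2; the reaction quotient is Q = [Co²⁺]/[Ag⁺]^2 = 4.89.
E = E° − (RT/nF) ln Q = 1.08 − (8.314×353)/(2×96485) × (1.586) = 1.080 − 0.024 = 1.056 V.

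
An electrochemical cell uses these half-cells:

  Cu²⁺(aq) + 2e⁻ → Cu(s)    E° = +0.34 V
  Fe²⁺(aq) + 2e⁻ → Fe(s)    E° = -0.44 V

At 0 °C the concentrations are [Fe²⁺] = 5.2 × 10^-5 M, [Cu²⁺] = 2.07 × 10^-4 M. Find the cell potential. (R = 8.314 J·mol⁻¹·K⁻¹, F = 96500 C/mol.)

The Cu²⁺/Cu couple has the higher reduction potential and acts as the cathode, so E°_cell = +0.34 − (-0.44) = 0.78 V.
Balancing electrons gives n = 2; the reaction quotient is Q = [Fe²⁺]/[Cu²⁺] = 0.251.
E = E° − (RT/nF) ln Q = 0.78 − (8.314×273)/(2×96500) × (-1.381) = 0.780 + 0.016 = 0.796 V.

0.796 V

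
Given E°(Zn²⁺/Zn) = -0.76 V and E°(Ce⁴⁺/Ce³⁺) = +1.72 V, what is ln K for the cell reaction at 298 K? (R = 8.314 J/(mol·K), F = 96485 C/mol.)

ln K = 193.2

E°_cell = +1.72 − (-0.76) = 2.48 V, with n = 2 electrons transferred.
At equilibrium E = 0, so the Nernst equation gives ln K = nFE°/RT = (2)(96485)(2.48)/((8.314)(298)) = 193.16.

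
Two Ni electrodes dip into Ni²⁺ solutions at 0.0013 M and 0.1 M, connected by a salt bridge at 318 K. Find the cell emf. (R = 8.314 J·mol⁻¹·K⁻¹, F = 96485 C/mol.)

Both half-cells are Ni²⁺/Ni, so E°_cell = 0. The concentrated side is the cathode; the cell reaction moves Ni²⁺ from high to low concentration with n = 2.
Q = [Ni²⁺]_dilute/[Ni²⁺]_conc = 0.0013/0.1 = 0.0130.
E = 0 − (RT/nF) ln Q = −((8.314×318)/(2×96485))(-4.343) = 0.0595 V.

0.060 V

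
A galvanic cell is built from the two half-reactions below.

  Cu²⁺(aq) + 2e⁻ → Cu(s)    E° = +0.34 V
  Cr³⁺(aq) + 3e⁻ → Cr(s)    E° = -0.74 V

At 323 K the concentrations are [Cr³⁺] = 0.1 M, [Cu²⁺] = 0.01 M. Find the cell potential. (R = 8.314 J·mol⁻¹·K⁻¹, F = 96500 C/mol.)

1.04 V

The Cu²⁺/Cu couple has the higher reduction potential and acts as the cathode, so E°_cell = +0.34 − (-0.74) = 1.08 V.
Balancing electrons gives n = 6; the reaction quotient is Q = [Cr³⁺]^2/[Cu²⁺]^3 = 1 × 10^4.
E = E° − (RT/nF) ln Q = 1.08 − (8.314×323)/(6×96500) × (9.210) = 1.080 − 0.043 = 1.037 V.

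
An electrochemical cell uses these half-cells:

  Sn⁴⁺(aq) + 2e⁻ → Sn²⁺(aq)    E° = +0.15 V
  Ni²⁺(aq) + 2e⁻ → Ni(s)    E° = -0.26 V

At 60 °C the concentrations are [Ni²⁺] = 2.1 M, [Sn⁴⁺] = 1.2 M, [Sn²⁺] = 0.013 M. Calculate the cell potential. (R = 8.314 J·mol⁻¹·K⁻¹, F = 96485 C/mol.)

0.464 V

The Sn⁴⁺/Sn²⁺ couple has the higher reduction potential and acts as the cathode, so E°_cell = +0.15 − (-0.26) = 0.41 V.
Balancing electrons gives n = 2; the reaction quotient is Q = [Ni²⁺]·[Sn²⁺]/[Sn⁴⁺] = 0.0228.
E = E° − (RT/nF) ln Q = 0.41 − (8.314×333)/(2×96485) × (-3.783) = 0.410 + 0.054 = 0.464 V.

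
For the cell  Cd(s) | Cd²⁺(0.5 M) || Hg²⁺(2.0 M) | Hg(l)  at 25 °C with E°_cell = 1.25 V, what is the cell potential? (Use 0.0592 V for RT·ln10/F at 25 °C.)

Balancing electrons gives n = 2; the reaction quotient is Q = [Cd²⁺]/[Hg²⁺] = 0.250.
At 25 °C, E = E° − (0.0592/n) log Q = 1.25 − (0.0592/2)(-0.602) = 1.250 + 0.018 = 1.268 V.

1.27 V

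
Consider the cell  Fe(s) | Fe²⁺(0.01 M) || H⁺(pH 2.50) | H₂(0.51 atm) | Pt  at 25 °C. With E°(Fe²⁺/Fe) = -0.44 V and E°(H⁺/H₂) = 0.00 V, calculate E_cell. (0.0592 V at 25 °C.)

0.36 V

The hydrogen couple is the cathode, so E°_cell = 0.44 V; n = 2.
[H⁺] = 10^(−2.50) = 0.0032 M, and Q = [Fe²⁺]·P(H₂) / [H⁺]^2 = 510.
E = E° − (0.0592/2) log Q = 0.44 − (0.0592/2)(2.708) = 0.360 V.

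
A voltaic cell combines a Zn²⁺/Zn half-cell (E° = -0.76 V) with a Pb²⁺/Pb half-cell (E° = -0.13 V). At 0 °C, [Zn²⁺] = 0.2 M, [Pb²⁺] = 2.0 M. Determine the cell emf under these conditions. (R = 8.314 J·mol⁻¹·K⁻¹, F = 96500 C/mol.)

The Pb²⁺/Pb couple has the higher reduction potential and acts as the cathode, so E°_cell = -0.13 − (-0.76) = 0.63 V.
Balancing electrons gives n = 2; the reaction quotient is Q = [Zn²⁺]/[Pb²⁺] = 0.100.
E = E° − (RT/nF) ln Q = 0.63 − (8.314×273)/(2×96500) × (-2.303) = 0.630 + 0.027 = 0.657 V.

0.657 V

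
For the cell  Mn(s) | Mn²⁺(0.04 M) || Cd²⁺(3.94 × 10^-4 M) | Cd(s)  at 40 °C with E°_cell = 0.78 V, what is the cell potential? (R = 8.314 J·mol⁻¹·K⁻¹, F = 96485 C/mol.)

0.718 V

Balancing electrons gives n = 2; the reaction quotient is Q = [Mn²⁺]/[Cd²⁺] = 102.
E = E° − (RT/nF) ln Q = 0.78 − (8.314×313)/(2×96485) × (4.620) = 0.780 − 0.062 = 0.718 V.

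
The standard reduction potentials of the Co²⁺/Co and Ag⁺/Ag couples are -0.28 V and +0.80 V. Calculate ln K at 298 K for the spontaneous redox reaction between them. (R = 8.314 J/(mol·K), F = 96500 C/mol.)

E°_cell = +0.80 − (-0.28) = 1.08 V, with n = 2 electrons transferred.
At equilibrium E = 0, so the Nernst equation gives ln K = nFE°/RT = (2)(96500)(1.08)/((8.314)(298)) = 84.13.

ln K = 84.1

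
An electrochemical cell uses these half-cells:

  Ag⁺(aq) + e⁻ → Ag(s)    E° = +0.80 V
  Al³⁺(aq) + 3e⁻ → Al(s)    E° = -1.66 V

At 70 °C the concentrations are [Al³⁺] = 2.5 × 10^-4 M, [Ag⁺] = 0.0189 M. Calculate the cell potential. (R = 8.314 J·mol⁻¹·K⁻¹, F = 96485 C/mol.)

The Ag⁺/Ag couple has the higher reduction potential and acts as the cathode, so E°_cell = +0.80 − (-1.66) = 2.46 V.
Balancing electrons gives n = 3; the reaction quotient is Q = [Al³⁺]/[Ag⁺]^3 = 37.0.
E = E° − (RT/nF) ln Q = 2.46 − (8.314×343)/(3×96485) × (3.612) = 2.460 − 0.036 = 2.424 V.

2.42 V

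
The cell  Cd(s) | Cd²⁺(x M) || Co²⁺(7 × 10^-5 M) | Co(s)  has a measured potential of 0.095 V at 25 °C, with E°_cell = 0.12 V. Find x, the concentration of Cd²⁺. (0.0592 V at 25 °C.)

From the Nernst equation, log Q = n(E° − E)/0.0592 = 2(0.12 − 0.095)/0.0592 = 0.845, so Q = 6.99.
With Q = [Cd²⁺]/[Co²⁺] and the known concentrations, [Cd²⁺] in the numerator gives [Cd²⁺] = 4.9 × 10^-4 M.

4.9 × 10^-4 M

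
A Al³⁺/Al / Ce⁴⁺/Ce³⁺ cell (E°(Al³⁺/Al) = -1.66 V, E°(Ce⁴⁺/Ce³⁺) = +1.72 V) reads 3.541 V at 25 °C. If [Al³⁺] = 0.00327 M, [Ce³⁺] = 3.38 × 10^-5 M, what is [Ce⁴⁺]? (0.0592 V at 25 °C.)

From the Nernst equation, log Q = n(E° − E)/0.0592 = 3(3.38 − 3.541)/0.0592 = -8.159, so Q = 6.94 × 10^-9.
With Q = [Al³⁺]·[Ce³⁺]^3/[Ce⁴⁺]^3 and the known concentrations, [Ce⁴⁺]^3 in the denominator gives [Ce⁴⁺] = 0.0026 M.

0.0026 M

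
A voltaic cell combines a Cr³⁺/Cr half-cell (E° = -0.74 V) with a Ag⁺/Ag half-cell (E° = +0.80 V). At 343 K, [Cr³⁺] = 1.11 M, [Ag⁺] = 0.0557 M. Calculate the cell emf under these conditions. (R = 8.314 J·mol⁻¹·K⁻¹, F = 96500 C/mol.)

1.45 V

The Ag⁺/Ag couple has the higher reduction potential and acts as the cathode, so E°_cell = +0.80 − (-0.74) = 1.54 V.
Balancing electrons gives n = 3; the reaction quotient is Q = [Cr³⁺]/[Ag⁺]^3 = 6420.
E = E° − (RT/nF) ln Q = 1.54 − (8.314×343)/(3×96500) × (8.768) = 1.540 − 0.086 = 1.454 V.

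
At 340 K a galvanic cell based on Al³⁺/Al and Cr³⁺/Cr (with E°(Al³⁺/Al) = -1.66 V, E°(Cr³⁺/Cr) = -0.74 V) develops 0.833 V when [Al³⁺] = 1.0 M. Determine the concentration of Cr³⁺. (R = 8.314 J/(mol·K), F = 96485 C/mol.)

1.4 × 10^-4 M

From the Nernst equation, ln Q = nF(E° − E)/RT = 3×96485×(0.92 − 0.833)/(8.314×340) = 8.909, so Q = 7400.
With Q = [Al³⁺]/[Cr³⁺] and the known concentrations, [Cr³⁺] in the denominator gives [Cr³⁺] = 1.4 × 10^-4 M.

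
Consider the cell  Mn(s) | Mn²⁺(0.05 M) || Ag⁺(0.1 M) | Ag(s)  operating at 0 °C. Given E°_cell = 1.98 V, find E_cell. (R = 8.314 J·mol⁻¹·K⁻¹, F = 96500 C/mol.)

Balancing electrons gives n = 2; the reaction quotient is Q = [Mn²⁺]/[Ag⁺]^2 = 5.00.
E = E° − (RT/nF) ln Q = 1.98 − (8.314×273)/(2×96500) × (1.609) = 1.980 − 0.019 = 1.961 V.

1.96 V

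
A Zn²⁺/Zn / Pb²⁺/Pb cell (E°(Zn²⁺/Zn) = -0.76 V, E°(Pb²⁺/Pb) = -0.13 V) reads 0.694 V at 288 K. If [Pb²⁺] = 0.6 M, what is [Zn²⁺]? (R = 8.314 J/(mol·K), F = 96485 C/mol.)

From the Nernst equation, ln Q = nF(E° − E)/RT = 2×96485×(0.63 − 0.694)/(8.314×288) = -5.158, so Q = 0.00575.
With Q = [Zn²⁺]/[Pb²⁺] and the known concentrations, [Zn²⁺] in the numerator gives [Zn²⁺] = 0.0035 M.

0.0035 M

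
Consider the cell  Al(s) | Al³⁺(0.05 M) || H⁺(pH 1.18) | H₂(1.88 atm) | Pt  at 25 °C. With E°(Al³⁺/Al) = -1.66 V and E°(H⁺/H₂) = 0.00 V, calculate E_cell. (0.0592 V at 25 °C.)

1.61 V

The hydrogen couple is the cathode, so E°_cell = 1.66 V; n = 6.
[H⁺] = 10^(−1.18) = 0.066 M, and Q = [Al³⁺]^2·P(H₂)^3 / [H⁺]^6 = 2 × 10^5.
E = E° − (0.0592/6) log Q = 1.66 − (0.0592/6)(5.300) = 1.608 V.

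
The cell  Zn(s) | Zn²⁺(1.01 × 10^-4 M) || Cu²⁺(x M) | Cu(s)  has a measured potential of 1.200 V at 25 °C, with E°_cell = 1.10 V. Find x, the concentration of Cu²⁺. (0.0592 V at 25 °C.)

From the Nernst equation, log Q = n(E° − E)/0.0592 = 2(1.10 − 1.200)/0.0592 = -3.378, so Q = 4.18 × 10^-4.
With Q = [Zn²⁺]/[Cu²⁺] and the known concentrations, [Cu²⁺] in the denominator gives [Cu²⁺] = 0.24 M.

0.24 M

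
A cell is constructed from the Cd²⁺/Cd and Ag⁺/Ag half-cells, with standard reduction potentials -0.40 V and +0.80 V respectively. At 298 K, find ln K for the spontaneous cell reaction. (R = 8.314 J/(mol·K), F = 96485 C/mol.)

E°_cell = +0.80 − (-0.40) = 1.20 V, with n = 2 electrons transferred.
At equilibrium E = 0, so the Nernst equation gives ln K = nFE°/RT = (2)(96485)(1.20)/((8.314)(298)) = 93.46.

ln K = 93.5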